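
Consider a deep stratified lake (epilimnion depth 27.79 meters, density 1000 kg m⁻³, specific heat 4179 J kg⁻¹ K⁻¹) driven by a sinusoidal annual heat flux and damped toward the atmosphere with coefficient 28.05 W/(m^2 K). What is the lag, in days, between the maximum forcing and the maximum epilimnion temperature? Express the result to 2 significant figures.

40 days

Areal heat capacity C = ρ c_p D = 1000 × 4179 × 27.79 = 1.16×10^8 J/(m²·K).
ω = 2π / 3.15×10^7 s = 1.99×10^-7 s⁻¹.
Phase lag φ = arctan(Cω/λ) = arctan(23.1/28.05) = 0.690 rad.
Time lag = φ / ω = 0.690 / 1.99×10^-7 = 3.46×10^6 s = 40.1 days.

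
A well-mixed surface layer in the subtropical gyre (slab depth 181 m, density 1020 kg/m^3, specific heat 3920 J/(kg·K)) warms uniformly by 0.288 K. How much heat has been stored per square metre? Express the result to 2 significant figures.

Areal heat capacity C = ρ c_p D = 1020 × 3920 × 181 = 7.24×10^8 J/(m^2 K).
ΔQ = C ΔT = 7.24×10^8 × 0.288 = 2.08×10^8 J/m².

2.1×10^8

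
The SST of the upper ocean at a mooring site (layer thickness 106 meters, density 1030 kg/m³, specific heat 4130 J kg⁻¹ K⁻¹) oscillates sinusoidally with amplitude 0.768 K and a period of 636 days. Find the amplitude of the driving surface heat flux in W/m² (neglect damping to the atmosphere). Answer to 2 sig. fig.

40

Areal heat capacity C = ρ c_p D = 1030 × 4130 × 106 = 4.51×10^8 J m⁻² K⁻¹.
ω = 2π / 5.50×10^7 s = 1.14×10^-7 s⁻¹.
Cω = 4.51×10^8 × 1.14×10^-7 = 51.6 W/(m²·K).
F₀ = A × Cω = 0.768 × 51.6 = 39.6 W/m².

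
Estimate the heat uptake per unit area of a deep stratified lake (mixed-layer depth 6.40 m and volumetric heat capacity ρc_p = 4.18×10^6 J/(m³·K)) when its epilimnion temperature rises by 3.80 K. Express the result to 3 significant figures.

1.02×10^8

Areal heat capacity C = ρc_p × D = 4.18×10^6 × 6.40 = 2.68×10^7 J/(m^2 K).
ΔQ = C ΔT = 2.68×10^7 × 3.80 = 1.02×10^8 J/m².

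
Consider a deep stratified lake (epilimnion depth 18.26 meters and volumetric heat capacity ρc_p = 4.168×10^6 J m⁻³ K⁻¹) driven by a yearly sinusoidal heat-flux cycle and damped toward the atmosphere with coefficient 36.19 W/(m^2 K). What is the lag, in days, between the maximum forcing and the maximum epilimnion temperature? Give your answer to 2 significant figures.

23 days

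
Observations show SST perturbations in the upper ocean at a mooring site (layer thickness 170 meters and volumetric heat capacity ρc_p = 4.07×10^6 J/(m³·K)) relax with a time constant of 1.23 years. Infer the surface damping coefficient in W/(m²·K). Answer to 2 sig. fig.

18

Areal heat capacity C = ρc_p × D = 4.07×10^6 × 170 = 6.92×10^8 J/(m^2 K).
τ = 1.23 years = 3.88×10^7 s.
λ = C / τ = 6.92×10^8 / 3.88×10^7 = 17.8 W/(m²·K).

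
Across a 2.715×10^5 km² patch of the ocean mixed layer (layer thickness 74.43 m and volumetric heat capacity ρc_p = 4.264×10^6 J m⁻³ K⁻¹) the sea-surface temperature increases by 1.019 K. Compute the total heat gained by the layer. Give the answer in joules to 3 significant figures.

Areal heat capacity C = ρc_p × D = 4.264×10^6 × 74.43 = 3.17×10^8 J m⁻² K⁻¹.
Heat per unit area: q = C ΔT = 3.17×10^8 × 1.019 = 3.23×10^8 J/m².
Total heat: Q = q × A = 3.23×10^8 × (2.715×10^5 × 10⁶ m²) = 8.78×10^19 J.

8.78×10^19 J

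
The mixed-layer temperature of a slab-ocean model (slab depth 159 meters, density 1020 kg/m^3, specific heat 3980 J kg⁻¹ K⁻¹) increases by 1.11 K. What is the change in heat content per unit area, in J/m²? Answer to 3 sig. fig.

Areal heat capacity C = ρ c_p D = 1020 × 3980 × 159 = 6.45×10^8 J m⁻² K⁻¹.
ΔQ = C ΔT = 6.45×10^8 × 1.11 = 7.16×10^8 J/m².

7.16×10^8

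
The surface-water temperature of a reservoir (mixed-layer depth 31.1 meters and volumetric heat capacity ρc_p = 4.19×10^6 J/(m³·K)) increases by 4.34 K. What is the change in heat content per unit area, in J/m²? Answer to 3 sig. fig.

5.66×10^8

Areal heat capacity C = ρc_p × D = 4.19×10^6 × 31.1 = 1.30×10^8 J/(m^2 K).
ΔQ = C ΔT = 1.30×10^8 × 4.34 = 5.66×10^8 J/m².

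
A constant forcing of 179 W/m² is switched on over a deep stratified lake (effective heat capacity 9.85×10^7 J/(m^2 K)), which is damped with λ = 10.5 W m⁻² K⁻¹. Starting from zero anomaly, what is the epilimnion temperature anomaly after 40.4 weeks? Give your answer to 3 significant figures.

15.8 K

Areal heat capacity C = 9.85×10^7 J/(m^2 K) (given).
τ = C / λ = 9.85×10^7 / 10.5 = 9.38×10^6 s.
Equilibrium anomaly ΔT_eq = F / λ = 179 / 10.5 = 17.0 K.
t = 40.4 weeks = 2.44×10^7 s, so t/τ = 2.60.
ΔT(t) = ΔT_eq (1 − e^(−t/τ)) = 17.0 × (1 − e^−2.60) = 15.8 K.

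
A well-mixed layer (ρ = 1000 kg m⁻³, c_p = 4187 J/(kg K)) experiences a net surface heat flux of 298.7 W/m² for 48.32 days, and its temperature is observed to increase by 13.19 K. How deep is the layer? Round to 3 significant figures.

22.6 m

Heat input Q = F Δt = 298.7 × 4.17×10^6 s = 1.25×10^9 J/m².
Required areal heat capacity C = Q / ΔT = 9.45×10^7 J/(m²·K).
Depth D = C / (ρ c_p) = 9.45×10^7 / (1000 × 4187) = 22.6 m.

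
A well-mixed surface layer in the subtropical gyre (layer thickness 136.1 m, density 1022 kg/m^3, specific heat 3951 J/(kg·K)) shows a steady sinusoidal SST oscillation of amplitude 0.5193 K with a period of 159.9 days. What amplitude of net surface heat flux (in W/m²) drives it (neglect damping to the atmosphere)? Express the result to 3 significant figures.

130

Areal heat capacity C = ρ c_p D = 1022 × 3951 × 136.1 = 5.50×10^8 J/(m^2 K).
ω = 2π / 1.38×10^7 s = 4.55×10^-7 s⁻¹.
Cω = 5.50×10^8 × 4.55×10^-7 = 250 W/(m²·K).
F₀ = A × Cω = 0.5193 × 250 = 130 W/m².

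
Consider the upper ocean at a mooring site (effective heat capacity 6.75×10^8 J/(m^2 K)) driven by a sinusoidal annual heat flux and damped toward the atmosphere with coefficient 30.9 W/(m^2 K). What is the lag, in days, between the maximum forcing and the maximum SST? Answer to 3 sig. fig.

Areal heat capacity C = 6.75×10^8 J/(m^2 K) (given).
ω = 2π / 3.15×10^7 s = 1.99×10^-7 s⁻¹.
Phase lag φ = arctan(Cω/λ) = arctan(134/30.9) = 1.34 rad.
Time lag = φ / ω = 1.34 / 1.99×10^-7 = 6.75×10^6 s = 78.1 days.

78.1 days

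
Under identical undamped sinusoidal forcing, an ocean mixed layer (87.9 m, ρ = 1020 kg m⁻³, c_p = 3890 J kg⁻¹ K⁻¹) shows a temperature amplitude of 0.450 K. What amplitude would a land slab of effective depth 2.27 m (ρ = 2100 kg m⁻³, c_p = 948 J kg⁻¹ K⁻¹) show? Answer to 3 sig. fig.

34.7 K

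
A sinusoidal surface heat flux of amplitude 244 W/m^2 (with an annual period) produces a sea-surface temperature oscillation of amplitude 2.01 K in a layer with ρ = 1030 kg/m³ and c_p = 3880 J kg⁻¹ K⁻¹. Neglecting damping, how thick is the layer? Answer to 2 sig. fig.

ω = 2π / 3.15×10^7 s = 1.99×10^-7 s⁻¹.
Required C = F₀ / (A ω) = 244 / (2.01 × 1.99×10^-7) = 6.09×10^8 J/(m²·K).
D = C / (ρ c_p) = 6.09×10^8 / (1030 × 3880) = 152 m.

150 m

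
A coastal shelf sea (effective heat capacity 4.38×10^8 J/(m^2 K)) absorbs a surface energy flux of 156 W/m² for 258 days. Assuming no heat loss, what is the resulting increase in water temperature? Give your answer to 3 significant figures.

7.94 K

Areal heat capacity C = 4.38×10^8 J/(m^2 K) (given).
Net heat input Q = F Δt = 156 × (258 days × 86400 s/day) = 3.48×10^9 J/m².
ΔT = Q / C = 3.48×10^9 / 4.38×10^8 = 7.94 K.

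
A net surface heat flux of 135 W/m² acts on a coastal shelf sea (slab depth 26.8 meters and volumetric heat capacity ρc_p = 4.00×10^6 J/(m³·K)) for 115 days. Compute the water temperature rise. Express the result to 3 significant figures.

12.5 K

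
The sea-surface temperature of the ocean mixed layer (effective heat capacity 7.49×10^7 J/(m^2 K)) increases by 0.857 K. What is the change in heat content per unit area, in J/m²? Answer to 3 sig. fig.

Areal heat capacity C = 7.49×10^7 J/(m^2 K) (given).
ΔQ = C ΔT = 7.49×10^7 × 0.857 = 6.42×10^7 J/m².

6.42×10^7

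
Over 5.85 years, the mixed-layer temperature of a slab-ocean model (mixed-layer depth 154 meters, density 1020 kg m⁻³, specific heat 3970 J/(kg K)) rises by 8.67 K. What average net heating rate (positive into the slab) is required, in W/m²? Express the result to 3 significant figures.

29.3

Areal heat capacity C = ρ c_p D = 1020 × 3970 × 154 = 6.24×10^8 J/(m^2 K).
Required heat per unit area: Q = C ΔT = 6.24×10^8 × 8.67 = 5.41×10^9 J/m².
Flux F = Q / Δt = 5.41×10^9 / 1.85×10^8 s = 29.3 W/m².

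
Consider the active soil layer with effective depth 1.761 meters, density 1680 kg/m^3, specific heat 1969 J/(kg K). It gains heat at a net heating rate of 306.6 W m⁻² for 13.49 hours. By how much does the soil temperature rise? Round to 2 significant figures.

2.6 K

Areal heat capacity C = ρ c_p D = 1680 × 1969 × 1.761 = 5.83×10^6 J m⁻² K⁻¹.
Net heat input Q = F Δt = 306.6 × (13.49 hours × 3600 s/hour) = 1.49×10^7 J/m².
ΔT = Q / C = 1.49×10^7 / 5.83×10^6 = 2.56 K.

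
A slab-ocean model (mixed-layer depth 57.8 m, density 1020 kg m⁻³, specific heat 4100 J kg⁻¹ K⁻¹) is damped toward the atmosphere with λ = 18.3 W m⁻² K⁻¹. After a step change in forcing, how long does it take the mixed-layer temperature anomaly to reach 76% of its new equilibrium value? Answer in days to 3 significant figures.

Areal heat capacity C = ρ c_p D = 1020 × 4100 × 57.8 = 2.42×10^8 J/(m²·K).
τ = C / λ = 2.42×10^8 / 18.3 = 1.32×10^7 s.
Fraction reached: 1 − e^(−t/τ) = 0.76 ⇒ t = −τ ln(1 − 0.76) = τ × 1.43.
t = 1.89×10^7 s = 218 days.

218 days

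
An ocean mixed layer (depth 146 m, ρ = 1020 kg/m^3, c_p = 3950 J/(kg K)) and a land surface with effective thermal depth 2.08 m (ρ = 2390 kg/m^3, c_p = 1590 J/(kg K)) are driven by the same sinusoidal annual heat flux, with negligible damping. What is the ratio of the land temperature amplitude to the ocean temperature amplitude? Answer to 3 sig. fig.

C_ocean = 1020 × 3950 × 146 = 5.88×10^8 J/(m²·K).
C_land = 2390 × 1590 × 2.08 = 7.90×10^6 J/(m²·K).
Undamped amplitude ∝ 1/C, so A_land/A_ocean = C_ocean/C_land = 74.4.

74.4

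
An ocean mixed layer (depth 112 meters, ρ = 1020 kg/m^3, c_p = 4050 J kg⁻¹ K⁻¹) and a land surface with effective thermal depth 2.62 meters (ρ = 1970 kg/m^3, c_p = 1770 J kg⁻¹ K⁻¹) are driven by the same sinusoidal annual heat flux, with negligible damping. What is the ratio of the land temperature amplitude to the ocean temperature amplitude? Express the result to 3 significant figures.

C_ocean = 1020 × 4050 × 112 = 4.63×10^8 J/(m²·K).
C_land = 1970 × 1770 × 2.62 = 9.14×10^6 J/(m²·K).
Undamped amplitude ∝ 1/C, so A_land/A_ocean = C_ocean/C_land = 50.6.

50.6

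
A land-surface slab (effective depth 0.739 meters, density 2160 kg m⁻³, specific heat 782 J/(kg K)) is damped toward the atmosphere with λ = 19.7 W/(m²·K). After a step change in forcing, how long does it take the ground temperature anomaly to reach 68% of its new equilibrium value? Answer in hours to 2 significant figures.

Areal heat capacity C = ρ c_p D = 2160 × 782 × 0.739 = 1.25×10^6 J/(m^2 K).
τ = C / λ = 1.25×10^6 / 19.7 = 63400 s.
Fraction reached: 1 − e^(−t/τ) = 0.68 ⇒ t = −τ ln(1 − 0.68) = τ × 1.14.
t = 72200 s = 20.1 hours.

20 hours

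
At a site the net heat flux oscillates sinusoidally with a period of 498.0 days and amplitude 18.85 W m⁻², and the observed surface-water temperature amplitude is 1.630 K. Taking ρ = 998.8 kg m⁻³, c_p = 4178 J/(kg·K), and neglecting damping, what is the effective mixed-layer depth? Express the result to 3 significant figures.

19.0 m

ω = 2π / 4.30×10^7 s = 1.46×10^-7 s⁻¹.
Required C = F₀ / (A ω) = 18.85 / (1.630 × 1.46×10^-7) = 7.92×10^7 J/(m²·K).
D = C / (ρ c_p) = 7.92×10^7 / (998.8 × 4178) = 19.0 m.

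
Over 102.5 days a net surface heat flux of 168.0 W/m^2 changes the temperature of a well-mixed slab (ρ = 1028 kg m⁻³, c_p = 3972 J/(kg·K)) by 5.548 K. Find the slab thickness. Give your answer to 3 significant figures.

65.7 m

Heat input Q = F Δt = 168.0 × 8.86×10^6 s = 1.49×10^9 J/m².
Required areal heat capacity C = Q / ΔT = 2.68×10^8 J/(m²·K).
Depth D = C / (ρ c_p) = 2.68×10^8 / (1028 × 3972) = 65.7 m.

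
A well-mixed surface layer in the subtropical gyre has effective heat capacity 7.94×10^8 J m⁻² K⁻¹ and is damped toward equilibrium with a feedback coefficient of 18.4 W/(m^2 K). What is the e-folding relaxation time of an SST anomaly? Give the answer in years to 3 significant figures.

1.37 years

Areal heat capacity C = 7.94×10^8 J m⁻² K⁻¹ (given).
Relaxation time τ = C / λ = 7.94×10^8 / 18.4 = 4.32×10^7 s.
In years: 4.32×10^7 s / (3.156×10^7 s/year) = 1.37 years.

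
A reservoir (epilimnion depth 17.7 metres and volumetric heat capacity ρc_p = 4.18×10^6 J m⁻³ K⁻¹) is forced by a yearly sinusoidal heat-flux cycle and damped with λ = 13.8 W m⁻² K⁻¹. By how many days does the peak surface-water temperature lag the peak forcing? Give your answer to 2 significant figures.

48 days

Areal heat capacity C = ρc_p × D = 4.18×10^6 × 17.7 = 7.40×10^7 J/(m^2 K).
ω = 2π / 3.15×10^7 s = 1.99×10^-7 s⁻¹.
Phase lag φ = arctan(Cω/λ) = arctan(14.7/13.8) = 0.818 rad.
Time lag = φ / ω = 0.818 / 1.99×10^-7 = 4.11×10^6 s = 47.5 days.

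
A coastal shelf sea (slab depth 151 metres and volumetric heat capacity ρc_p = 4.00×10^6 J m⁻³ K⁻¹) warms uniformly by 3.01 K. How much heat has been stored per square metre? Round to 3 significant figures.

Areal heat capacity C = ρc_p × D = 4.00×10^6 × 151 = 6.04×10^8 J/(m^2 K).
ΔQ = C ΔT = 6.04×10^8 × 3.01 = 1.82×10^9 J/m².

1.82×10^9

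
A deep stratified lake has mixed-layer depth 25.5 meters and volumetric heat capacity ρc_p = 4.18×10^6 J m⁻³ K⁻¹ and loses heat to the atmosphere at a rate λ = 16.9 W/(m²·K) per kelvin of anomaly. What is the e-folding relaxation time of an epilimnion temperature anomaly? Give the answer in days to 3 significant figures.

73.0 days

Areal heat capacity C = ρc_p × D = 4.18×10^6 × 25.5 = 1.07×10^8 J/(m^2 K).
Relaxation time τ = C / λ = 1.07×10^8 / 16.9 = 6.31×10^6 s.
In days: 6.31×10^6 s / (86400 s/day) = 73.0 days.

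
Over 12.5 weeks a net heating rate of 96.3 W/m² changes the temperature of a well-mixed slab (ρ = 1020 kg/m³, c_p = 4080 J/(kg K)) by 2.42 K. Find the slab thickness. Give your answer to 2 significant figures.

72 m

Heat input Q = F Δt = 96.3 × 7.56×10^6 s = 7.28×10^8 J/m².
Required areal heat capacity C = Q / ΔT = 3.01×10^8 J/(m²·K).
Depth D = C / (ρ c_p) = 3.01×10^8 / (1020 × 4080) = 72.3 m.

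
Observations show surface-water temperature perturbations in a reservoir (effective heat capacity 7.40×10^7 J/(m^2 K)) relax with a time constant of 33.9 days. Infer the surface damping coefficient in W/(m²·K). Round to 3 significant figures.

25.3

Areal heat capacity C = 7.40×10^7 J/(m^2 K) (given).
τ = 33.9 days = 2.93×10^6 s.
λ = C / τ = 7.40×10^7 / 2.93×10^6 = 25.3 W/(m²·K).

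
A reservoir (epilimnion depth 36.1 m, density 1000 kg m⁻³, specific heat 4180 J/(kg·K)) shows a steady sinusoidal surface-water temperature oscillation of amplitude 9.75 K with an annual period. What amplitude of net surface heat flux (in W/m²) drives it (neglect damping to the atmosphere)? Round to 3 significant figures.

293

Areal heat capacity C = ρ c_p D = 1000 × 4180 × 36.1 = 1.51×10^8 J m⁻² K⁻¹.
ω = 2π / 3.15×10^7 s = 1.99×10^-7 s⁻¹.
Cω = 1.51×10^8 × 1.99×10^-7 = 30.1 W/(m²·K).
F₀ = A × Cω = 9.75 × 30.1 = 293 W/m².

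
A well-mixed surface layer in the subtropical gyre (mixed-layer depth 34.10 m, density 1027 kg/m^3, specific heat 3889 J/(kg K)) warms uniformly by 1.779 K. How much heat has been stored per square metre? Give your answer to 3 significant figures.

Areal heat capacity C = ρ c_p D = 1027 × 3889 × 34.10 = 1.36×10^8 J/(m²·K).
ΔQ = C ΔT = 1.36×10^8 × 1.779 = 2.42×10^8 J/m².

2.42×10^8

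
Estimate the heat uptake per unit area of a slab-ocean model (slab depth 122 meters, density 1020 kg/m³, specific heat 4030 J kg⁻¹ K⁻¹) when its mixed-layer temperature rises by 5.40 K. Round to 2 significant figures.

Areal heat capacity C = ρ c_p D = 1020 × 4030 × 122 = 5.01×10^8 J m⁻² K⁻¹.
ΔQ = C ΔT = 5.01×10^8 × 5.40 = 2.71×10^9 J/m².

2.7×10^9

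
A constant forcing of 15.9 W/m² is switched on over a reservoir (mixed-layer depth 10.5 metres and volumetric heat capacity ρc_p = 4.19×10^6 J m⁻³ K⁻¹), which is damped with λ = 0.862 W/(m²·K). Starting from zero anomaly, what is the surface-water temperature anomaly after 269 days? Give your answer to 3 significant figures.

6.75 K

Areal heat capacity C = ρc_p × D = 4.19×10^6 × 10.5 = 4.40×10^7 J m⁻² K⁻¹.
τ = C / λ = 4.40×10^7 / 0.862 = 5.10×10^7 s.
Equilibrium anomaly ΔT_eq = F / λ = 15.9 / 0.862 = 18.4 K.
t = 269 days = 2.32×10^7 s, so t/τ = 0.455.
ΔT(t) = ΔT_eq (1 − e^(−t/τ)) = 18.4 × (1 − e^−0.455) = 6.75 K.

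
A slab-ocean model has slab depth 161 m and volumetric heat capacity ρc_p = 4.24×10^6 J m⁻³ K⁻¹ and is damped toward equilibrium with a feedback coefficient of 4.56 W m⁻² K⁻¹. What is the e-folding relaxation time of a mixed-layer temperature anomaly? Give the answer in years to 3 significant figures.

Areal heat capacity C = ρc_p × D = 4.24×10^6 × 161 = 6.83×10^8 J/(m²·K).
Relaxation time τ = C / λ = 6.83×10^8 / 4.56 = 1.50×10^8 s.
In years: 1.50×10^8 s / (3.156×10^7 s/year) = 4.74 years.

4.74 years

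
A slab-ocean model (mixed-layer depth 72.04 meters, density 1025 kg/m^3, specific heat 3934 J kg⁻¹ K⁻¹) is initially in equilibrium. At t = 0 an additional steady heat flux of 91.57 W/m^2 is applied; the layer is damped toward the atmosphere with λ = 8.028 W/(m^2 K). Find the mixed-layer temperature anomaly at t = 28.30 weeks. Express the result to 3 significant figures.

Areal heat capacity C = ρ c_p D = 1025 × 3934 × 72.04 = 2.90×10^8 J m⁻² K⁻¹.
τ = C / λ = 2.90×10^8 / 8.028 = 3.62×10^7 s.
Equilibrium anomaly ΔT_eq = F / λ = 91.57 / 8.028 = 11.4 K.
t = 28.30 weeks = 1.71×10^7 s, so t/τ = 0.473.
ΔT(t) = ΔT_eq (1 − e^(−t/τ)) = 11.4 × (1 − e^−0.473) = 4.30 K.

4.30 K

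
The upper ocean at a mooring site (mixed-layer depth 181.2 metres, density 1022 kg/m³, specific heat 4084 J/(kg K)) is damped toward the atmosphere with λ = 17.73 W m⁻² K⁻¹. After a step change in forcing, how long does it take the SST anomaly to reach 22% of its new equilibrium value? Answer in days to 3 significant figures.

123 days

Areal heat capacity C = ρ c_p D = 1022 × 4084 × 181.2 = 7.56×10^8 J/(m^2 K).
τ = C / λ = 7.56×10^8 / 17.73 = 4.27×10^7 s.
Fraction reached: 1 − e^(−t/τ) = 0.22 ⇒ t = −τ ln(1 − 0.22) = τ × 0.248.
t = 1.06×10^7 s = 123 days.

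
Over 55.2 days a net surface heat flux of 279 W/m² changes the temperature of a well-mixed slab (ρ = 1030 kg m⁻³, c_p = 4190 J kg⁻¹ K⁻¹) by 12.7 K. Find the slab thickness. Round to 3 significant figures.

24.3 m

Heat input Q = F Δt = 279 × 4.77×10^6 s = 1.33×10^9 J/m².
Required areal heat capacity C = Q / ΔT = 1.05×10^8 J/(m²·K).
Depth D = C / (ρ c_p) = 1.05×10^8 / (1030 × 4190) = 24.3 m.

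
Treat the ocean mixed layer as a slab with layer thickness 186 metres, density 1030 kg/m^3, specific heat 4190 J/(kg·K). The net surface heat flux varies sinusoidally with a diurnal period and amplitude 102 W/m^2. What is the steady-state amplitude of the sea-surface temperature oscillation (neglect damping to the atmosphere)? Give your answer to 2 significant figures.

0.0017 K

Areal heat capacity C = ρ c_p D = 1030 × 4190 × 186 = 8.03×10^8 J/(m²·K).
Angular frequency ω = 2π / T = 2π / 86400 s = 7.27×10^-5 s⁻¹.
Cω = 8.03×10^8 × 7.27×10^-5 = 58400 W/(m²·K).
Amplitude A = F₀ / (Cω) = 102 / 58400 = 0.00175 K.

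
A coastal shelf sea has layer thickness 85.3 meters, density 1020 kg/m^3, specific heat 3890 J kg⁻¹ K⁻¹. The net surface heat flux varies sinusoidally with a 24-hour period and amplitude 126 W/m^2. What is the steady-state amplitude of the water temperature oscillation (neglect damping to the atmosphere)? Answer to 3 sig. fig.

Areal heat capacity C = ρ c_p D = 1020 × 3890 × 85.3 = 3.38×10^8 J/(m²·K).
Angular frequency ω = 2π / T = 2π / 86400 s = 7.27×10^-5 s⁻¹.
Cω = 3.38×10^8 × 7.27×10^-5 = 24600 W/(m²·K).
Amplitude A = F₀ / (Cω) = 126 / 24600 = 0.00512 K.

0.00512 K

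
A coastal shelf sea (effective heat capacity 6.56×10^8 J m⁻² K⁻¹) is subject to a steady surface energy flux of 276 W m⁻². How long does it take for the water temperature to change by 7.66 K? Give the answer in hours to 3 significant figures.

Areal heat capacity C = 6.56×10^8 J m⁻² K⁻¹ (given).
Time required: Δt = C ΔT / F = 6.56×10^8 × 7.66 / 276 = 1.82×10^7 s.
In hours: 1.82×10^7 s / (3600 s/hour) = 5060 hours.

5060 hours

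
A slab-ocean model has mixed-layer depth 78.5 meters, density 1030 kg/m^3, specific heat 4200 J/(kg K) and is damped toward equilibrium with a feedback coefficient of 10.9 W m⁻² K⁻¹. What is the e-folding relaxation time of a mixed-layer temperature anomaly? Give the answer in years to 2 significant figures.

0.99 years

Areal heat capacity C = ρ c_p D = 1030 × 4200 × 78.5 = 3.40×10^8 J/(m²·K).
Relaxation time τ = C / λ = 3.40×10^8 / 10.9 = 3.12×10^7 s.
In years: 3.12×10^7 s / (3.156×10^7 s/year) = 0.987 years.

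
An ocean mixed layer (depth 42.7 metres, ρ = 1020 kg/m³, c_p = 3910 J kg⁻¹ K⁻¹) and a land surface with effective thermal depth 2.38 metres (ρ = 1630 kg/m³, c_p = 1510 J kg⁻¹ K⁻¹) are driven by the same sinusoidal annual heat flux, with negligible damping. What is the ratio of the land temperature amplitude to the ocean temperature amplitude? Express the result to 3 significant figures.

29.1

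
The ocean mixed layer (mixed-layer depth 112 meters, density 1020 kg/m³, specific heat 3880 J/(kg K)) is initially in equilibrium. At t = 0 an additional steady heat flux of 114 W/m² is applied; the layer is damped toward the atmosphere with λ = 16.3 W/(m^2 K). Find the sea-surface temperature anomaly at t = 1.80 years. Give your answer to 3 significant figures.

6.13 K

Areal heat capacity C = ρ c_p D = 1020 × 3880 × 112 = 4.43×10^8 J/(m²·K).
τ = C / λ = 4.43×10^8 / 16.3 = 2.72×10^7 s.
Equilibrium anomaly ΔT_eq = F / λ = 114 / 16.3 = 6.99 K.
t = 1.80 years = 5.68×10^7 s, so t/τ = 2.09.
ΔT(t) = ΔT_eq (1 − e^(−t/τ)) = 6.99 × (1 − e^−2.09) = 6.13 K.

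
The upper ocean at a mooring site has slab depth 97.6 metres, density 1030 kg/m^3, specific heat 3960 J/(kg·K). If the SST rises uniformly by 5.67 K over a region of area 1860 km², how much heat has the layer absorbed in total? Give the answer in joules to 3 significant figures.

Areal heat capacity C = ρ c_p D = 1030 × 3960 × 97.6 = 3.98×10^8 J/(m^2 K).
Heat per unit area: q = C ΔT = 3.98×10^8 × 5.67 = 2.26×10^9 J/m².
Total heat: Q = q × A = 2.26×10^9 × (1860 × 10⁶ m²) = 4.20×10^18 J.

4.20×10^18 J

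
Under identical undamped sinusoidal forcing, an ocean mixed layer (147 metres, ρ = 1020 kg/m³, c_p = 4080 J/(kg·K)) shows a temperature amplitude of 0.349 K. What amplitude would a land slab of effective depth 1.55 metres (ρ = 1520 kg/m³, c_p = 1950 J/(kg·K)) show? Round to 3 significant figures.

46.5 K

C_ocean = 6.12×10^8 J/(m²·K); C_land = 4.59×10^6 J/(m²·K).
A ∝ 1/C ⇒ A_land = A_ocean × C_ocean/C_land = 0.349 × 133 = 46.5 K.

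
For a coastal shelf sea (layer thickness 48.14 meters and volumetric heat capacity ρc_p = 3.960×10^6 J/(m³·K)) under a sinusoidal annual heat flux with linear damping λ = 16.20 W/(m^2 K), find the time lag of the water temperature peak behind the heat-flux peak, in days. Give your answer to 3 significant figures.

Areal heat capacity C = ρc_p × D = 3.960×10^6 × 48.14 = 1.91×10^8 J/(m^2 K).
ω = 2π / 3.15×10^7 s = 1.99×10^-7 s⁻¹.
Phase lag φ = arctan(Cω/λ) = arctan(38.0/16.20) = 1.17 rad.
Time lag = φ / ω = 1.17 / 1.99×10^-7 = 5.86×10^6 s = 67.8 days.

67.8 days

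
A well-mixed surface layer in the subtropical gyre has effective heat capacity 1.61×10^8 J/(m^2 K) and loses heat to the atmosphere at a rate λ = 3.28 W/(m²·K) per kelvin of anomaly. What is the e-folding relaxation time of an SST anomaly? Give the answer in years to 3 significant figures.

Areal heat capacity C = 1.61×10^8 J/(m^2 K) (given).
Relaxation time τ = C / λ = 1.61×10^8 / 3.28 = 4.91×10^7 s.
In years: 4.91×10^7 s / (3.156×10^7 s/year) = 1.56 years.

1.56 years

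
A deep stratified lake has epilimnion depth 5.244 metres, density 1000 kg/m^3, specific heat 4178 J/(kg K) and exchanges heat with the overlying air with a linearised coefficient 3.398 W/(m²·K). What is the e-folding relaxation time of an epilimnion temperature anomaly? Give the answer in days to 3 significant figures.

Areal heat capacity C = ρ c_p D = 1000 × 4178 × 5.244 = 2.19×10^7 J/(m^2 K).
Relaxation time τ = C / λ = 2.19×10^7 / 3.398 = 6.45×10^6 s.
In days: 6.45×10^6 s / (86400 s/day) = 74.6 days.

74.6 days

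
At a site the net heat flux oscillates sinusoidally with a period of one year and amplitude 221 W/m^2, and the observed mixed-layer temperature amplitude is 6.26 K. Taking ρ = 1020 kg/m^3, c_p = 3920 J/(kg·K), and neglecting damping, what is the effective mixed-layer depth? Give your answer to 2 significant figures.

ω = 2π / 3.15×10^7 s = 1.99×10^-7 s⁻¹.
Required C = F₀ / (A ω) = 221 / (6.26 × 1.99×10^-7) = 1.77×10^8 J/(m²·K).
D = C / (ρ c_p) = 1.77×10^8 / (1020 × 3920) = 44.3 m.

44 m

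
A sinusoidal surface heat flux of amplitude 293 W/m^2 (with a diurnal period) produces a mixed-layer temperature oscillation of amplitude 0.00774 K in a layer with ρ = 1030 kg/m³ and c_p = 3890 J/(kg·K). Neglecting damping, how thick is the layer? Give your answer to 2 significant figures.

130 m

ω = 2π / 86400 s = 7.27×10^-5 s⁻¹.
Required C = F₀ / (A ω) = 293 / (0.00774 × 7.27×10^-5) = 5.21×10^8 J/(m²·K).
D = C / (ρ c_p) = 5.21×10^8 / (1030 × 3890) = 130 m.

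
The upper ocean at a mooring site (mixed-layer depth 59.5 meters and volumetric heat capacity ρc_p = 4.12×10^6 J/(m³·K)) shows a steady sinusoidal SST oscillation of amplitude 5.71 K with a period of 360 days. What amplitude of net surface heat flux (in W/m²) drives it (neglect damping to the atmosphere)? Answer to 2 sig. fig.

Areal heat capacity C = ρc_p × D = 4.12×10^6 × 59.5 = 2.45×10^8 J m⁻² K⁻¹.
ω = 2π / 3.11×10^7 s = 2.02×10^-7 s⁻¹.
Cω = 2.45×10^8 × 2.02×10^-7 = 49.5 W/(m²·K).
F₀ = A × Cω = 5.71 × 49.5 = 283 W/m².

280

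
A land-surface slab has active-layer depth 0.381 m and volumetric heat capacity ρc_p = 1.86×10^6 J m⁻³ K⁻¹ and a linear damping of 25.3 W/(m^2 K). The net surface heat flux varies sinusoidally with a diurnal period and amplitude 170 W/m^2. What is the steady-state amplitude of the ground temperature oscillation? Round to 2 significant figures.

3.0 K

Areal heat capacity C = ρc_p × D = 1.86×10^6 × 0.381 = 7.09×10^5 J m⁻² K⁻¹.
Angular frequency ω = 2π / T = 2π / 86400 s = 7.27×10^-5 s⁻¹.
√((Cω)² + λ²) = √((51.5)² + 25.3²) = 57.4 W/(m²·K).
Amplitude A = F₀ / √((Cω)²+λ²) = 170 / 57.4 = 2.96 K.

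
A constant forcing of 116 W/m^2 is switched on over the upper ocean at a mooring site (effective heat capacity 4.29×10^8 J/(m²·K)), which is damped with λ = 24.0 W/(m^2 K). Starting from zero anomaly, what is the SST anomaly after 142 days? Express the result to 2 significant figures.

Areal heat capacity C = 4.29×10^8 J/(m²·K) (given).
τ = C / λ = 4.29×10^8 / 24.0 = 1.79×10^7 s.
Equilibrium anomaly ΔT_eq = F / λ = 116 / 24.0 = 4.83 K.
t = 142 days = 1.23×10^7 s, so t/τ = 0.686.
ΔT(t) = ΔT_eq (1 − e^(−t/τ)) = 4.83 × (1 − e^−0.686) = 2.40 K.

2.4 K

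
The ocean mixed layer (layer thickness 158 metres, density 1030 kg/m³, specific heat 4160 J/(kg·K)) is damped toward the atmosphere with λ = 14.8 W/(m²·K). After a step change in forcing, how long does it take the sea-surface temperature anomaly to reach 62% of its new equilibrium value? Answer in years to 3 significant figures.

1.40 years

Areal heat capacity C = ρ c_p D = 1030 × 4160 × 158 = 6.77×10^8 J/(m²·K).
τ = C / λ = 6.77×10^8 / 14.8 = 4.57×10^7 s.
Fraction reached: 1 − e^(−t/τ) = 0.62 ⇒ t = −τ ln(1 − 0.62) = τ × 0.968.
t = 4.43×10^7 s = 1.40 years.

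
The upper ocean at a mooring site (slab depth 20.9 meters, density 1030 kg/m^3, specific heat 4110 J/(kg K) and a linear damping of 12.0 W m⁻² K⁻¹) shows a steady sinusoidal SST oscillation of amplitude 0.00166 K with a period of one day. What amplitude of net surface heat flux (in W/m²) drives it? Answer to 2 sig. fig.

11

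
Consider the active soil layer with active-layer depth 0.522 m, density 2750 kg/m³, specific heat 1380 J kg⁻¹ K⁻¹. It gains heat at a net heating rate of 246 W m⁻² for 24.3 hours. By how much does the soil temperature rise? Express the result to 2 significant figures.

11 K

Areal heat capacity C = ρ c_p D = 2750 × 1380 × 0.522 = 1.98×10^6 J m⁻² K⁻¹.
Net heat input Q = F Δt = 246 × (24.3 hours × 3600 s/hour) = 2.15×10^7 J/m².
ΔT = Q / C = 2.15×10^7 / 1.98×10^6 = 10.9 K.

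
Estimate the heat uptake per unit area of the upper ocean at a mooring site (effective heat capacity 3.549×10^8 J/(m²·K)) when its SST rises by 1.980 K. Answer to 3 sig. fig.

Areal heat capacity C = 3.549×10^8 J/(m²·K) (given).
ΔQ = C ΔT = 3.55×10^8 × 1.980 = 7.03×10^8 J/m².

7.03×10^8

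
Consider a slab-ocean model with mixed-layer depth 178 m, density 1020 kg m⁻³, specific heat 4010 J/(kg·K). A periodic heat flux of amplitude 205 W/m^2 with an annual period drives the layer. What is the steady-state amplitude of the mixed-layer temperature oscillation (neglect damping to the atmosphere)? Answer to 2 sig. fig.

Areal heat capacity C = ρ c_p D = 1020 × 4010 × 178 = 7.28×10^8 J m⁻² K⁻¹.
Angular frequency ω = 2π / T = 2π / 3.15×10^7 s = 1.99×10^-7 s⁻¹.
Cω = 7.28×10^8 × 1.99×10^-7 = 145 W/(m²·K).
Amplitude A = F₀ / (Cω) = 205 / 145 = 1.41 K.

1.4 K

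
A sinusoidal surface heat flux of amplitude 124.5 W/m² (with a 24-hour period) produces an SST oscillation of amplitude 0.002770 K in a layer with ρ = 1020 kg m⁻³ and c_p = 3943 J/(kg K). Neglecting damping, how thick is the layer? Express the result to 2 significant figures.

150 m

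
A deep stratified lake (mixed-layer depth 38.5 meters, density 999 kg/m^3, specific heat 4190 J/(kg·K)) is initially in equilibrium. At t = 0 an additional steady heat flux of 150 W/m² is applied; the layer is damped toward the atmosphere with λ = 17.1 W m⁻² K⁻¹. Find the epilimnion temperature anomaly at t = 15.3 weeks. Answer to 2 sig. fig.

5.5 K

Areal heat capacity C = ρ c_p D = 999 × 4190 × 38.5 = 1.61×10^8 J/(m²·K).
τ = C / λ = 1.61×10^8 / 17.1 = 9.42×10^6 s.
Equilibrium anomaly ΔT_eq = F / λ = 150 / 17.1 = 8.77 K.
t = 15.3 weeks = 9.25×10^6 s, so t/τ = 0.982.
ΔT(t) = ΔT_eq (1 − e^(−t/τ)) = 8.77 × (1 − e^−0.982) = 5.49 K.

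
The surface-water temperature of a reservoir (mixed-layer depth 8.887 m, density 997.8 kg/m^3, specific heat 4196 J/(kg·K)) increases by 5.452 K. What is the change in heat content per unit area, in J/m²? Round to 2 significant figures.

Areal heat capacity C = ρ c_p D = 997.8 × 4196 × 8.887 = 3.72×10^7 J/(m^2 K).
ΔQ = C ΔT = 3.72×10^7 × 5.452 = 2.03×10^8 J/m².

2.0×10^8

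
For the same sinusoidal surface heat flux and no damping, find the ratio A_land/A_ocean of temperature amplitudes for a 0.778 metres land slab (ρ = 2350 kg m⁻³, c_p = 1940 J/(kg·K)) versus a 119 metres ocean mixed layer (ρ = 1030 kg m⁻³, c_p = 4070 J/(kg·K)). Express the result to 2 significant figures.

140

C_ocean = 1030 × 4070 × 119 = 4.99×10^8 J/(m²·K).
C_land = 2350 × 1940 × 0.778 = 3.55×10^6 J/(m²·K).
Undamped amplitude ∝ 1/C, so A_land/A_ocean = C_ocean/C_land = 141.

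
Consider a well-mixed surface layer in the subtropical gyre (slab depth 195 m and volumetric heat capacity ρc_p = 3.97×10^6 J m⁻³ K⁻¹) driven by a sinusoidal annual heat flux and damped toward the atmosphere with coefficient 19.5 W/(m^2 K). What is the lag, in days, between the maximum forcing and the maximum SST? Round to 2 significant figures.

Areal heat capacity C = ρc_p × D = 3.97×10^6 × 195 = 7.74×10^8 J/(m^2 K).
ω = 2π / 3.15×10^7 s = 1.99×10^-7 s⁻¹.
Phase lag φ = arctan(Cω/λ) = arctan(154/19.5) = 1.45 rad.
Time lag = φ / ω = 1.45 / 1.99×10^-7 = 7.25×10^6 s = 83.9 days.

84 days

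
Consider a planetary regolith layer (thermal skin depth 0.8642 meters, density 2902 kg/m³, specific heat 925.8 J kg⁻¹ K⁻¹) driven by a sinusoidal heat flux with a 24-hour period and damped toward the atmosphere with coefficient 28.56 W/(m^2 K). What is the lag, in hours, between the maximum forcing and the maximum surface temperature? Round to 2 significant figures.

5.4 hours

Areal heat capacity C = ρ c_p D = 2902 × 925.8 × 0.8642 = 2.32×10^6 J m⁻² K⁻¹.
ω = 2π / 86400 s = 7.27×10^-5 s⁻¹.
Phase lag φ = arctan(Cω/λ) = arctan(169/28.56) = 1.40 rad.
Time lag = φ / ω = 1.40 / 7.27×10^-5 = 19300 s = 5.36 hours.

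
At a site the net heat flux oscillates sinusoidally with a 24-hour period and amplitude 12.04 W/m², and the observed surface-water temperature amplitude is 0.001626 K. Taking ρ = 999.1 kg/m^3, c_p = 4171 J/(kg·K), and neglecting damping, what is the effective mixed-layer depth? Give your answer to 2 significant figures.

ω = 2π / 86400 s = 7.27×10^-5 s⁻¹.
Required C = F₀ / (A ω) = 12.04 / (0.001626 × 7.27×10^-5) = 1.02×10^8 J/(m²·K).
D = C / (ρ c_p) = 1.02×10^8 / (999.1 × 4171) = 24.4 m.

24 m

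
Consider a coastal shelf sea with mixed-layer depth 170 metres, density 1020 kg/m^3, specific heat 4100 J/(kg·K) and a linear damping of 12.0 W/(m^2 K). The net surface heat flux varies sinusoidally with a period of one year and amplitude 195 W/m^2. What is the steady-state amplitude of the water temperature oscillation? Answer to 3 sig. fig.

1.37 K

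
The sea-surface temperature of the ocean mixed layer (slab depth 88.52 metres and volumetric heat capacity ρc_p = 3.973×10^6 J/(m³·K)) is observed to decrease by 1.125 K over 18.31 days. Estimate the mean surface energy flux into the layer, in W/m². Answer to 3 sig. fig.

-250

Areal heat capacity C = ρc_p × D = 3.973×10^6 × 88.52 = 3.52×10^8 J/(m^2 K).
Required heat per unit area: Q = C ΔT = 3.52×10^8 × -1.125 = -3.96×10^8 J/m².
Flux F = Q / Δt = -3.96×10^8 / 1.58×10^6 s = -250 W/m².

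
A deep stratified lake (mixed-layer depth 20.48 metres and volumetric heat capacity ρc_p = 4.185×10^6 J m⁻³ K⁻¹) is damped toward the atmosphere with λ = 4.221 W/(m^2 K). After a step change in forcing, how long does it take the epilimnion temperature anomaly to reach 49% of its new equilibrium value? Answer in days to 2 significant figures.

Areal heat capacity C = ρc_p × D = 4.185×10^6 × 20.48 = 8.57×10^7 J/(m^2 K).
τ = C / λ = 8.57×10^7 / 4.221 = 2.03×10^7 s.
Fraction reached: 1 − e^(−t/τ) = 0.49 ⇒ t = −τ ln(1 − 0.49) = τ × 0.673.
t = 1.37×10^7 s = 158 days.

160 days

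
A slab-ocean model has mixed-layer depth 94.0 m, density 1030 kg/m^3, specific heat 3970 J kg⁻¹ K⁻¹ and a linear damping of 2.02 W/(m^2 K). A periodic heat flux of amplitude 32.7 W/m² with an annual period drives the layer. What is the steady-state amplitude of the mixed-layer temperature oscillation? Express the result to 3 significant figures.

0.427 K

Areal heat capacity C = ρ c_p D = 1030 × 3970 × 94.0 = 3.84×10^8 J/(m²·K).
Angular frequency ω = 2π / T = 2π / 3.15×10^7 s = 1.99×10^-7 s⁻¹.
√((Cω)² + λ²) = √((76.6)² + 2.02²) = 76.6 W/(m²·K).
Amplitude A = F₀ / √((Cω)²+λ²) = 32.7 / 76.6 = 0.427 K.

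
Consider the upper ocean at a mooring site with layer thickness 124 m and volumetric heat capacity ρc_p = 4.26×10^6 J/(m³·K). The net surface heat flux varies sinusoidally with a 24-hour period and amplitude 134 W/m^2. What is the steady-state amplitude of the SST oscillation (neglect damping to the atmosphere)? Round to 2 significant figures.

Areal heat capacity C = ρc_p × D = 4.26×10^6 × 124 = 5.28×10^8 J m⁻² K⁻¹.
Angular frequency ω = 2π / T = 2π / 86400 s = 7.27×10^-5 s⁻¹.
Cω = 5.28×10^8 × 7.27×10^-5 = 38400 W/(m²·K).
Amplitude A = F₀ / (Cω) = 134 / 38400 = 0.00349 K.

0.0035 K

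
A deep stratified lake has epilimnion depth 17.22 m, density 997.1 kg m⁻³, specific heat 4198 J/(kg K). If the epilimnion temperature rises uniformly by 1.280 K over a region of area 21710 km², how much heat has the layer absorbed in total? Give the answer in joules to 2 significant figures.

Areal heat capacity C = ρ c_p D = 997.1 × 4198 × 17.22 = 7.21×10^7 J m⁻² K⁻¹.
Heat per unit area: q = C ΔT = 7.21×10^7 × 1.280 = 9.23×10^7 J/m².
Total heat: Q = q × A = 9.23×10^7 × (21710 × 10⁶ m²) = 2.00×10^18 J.

2.0×10^18 J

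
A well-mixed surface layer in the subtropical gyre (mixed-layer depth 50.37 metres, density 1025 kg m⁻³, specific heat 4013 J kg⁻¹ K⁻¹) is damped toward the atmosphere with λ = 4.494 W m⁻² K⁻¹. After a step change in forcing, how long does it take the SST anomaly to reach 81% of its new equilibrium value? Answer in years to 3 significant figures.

Areal heat capacity C = ρ c_p D = 1025 × 4013 × 50.37 = 2.07×10^8 J m⁻² K⁻¹.
τ = C / λ = 2.07×10^8 / 4.494 = 4.61×10^7 s.
Fraction reached: 1 − e^(−t/τ) = 0.81 ⇒ t = −τ ln(1 − 0.81) = τ × 1.66.
t = 7.66×10^7 s = 2.43 years.

2.43 years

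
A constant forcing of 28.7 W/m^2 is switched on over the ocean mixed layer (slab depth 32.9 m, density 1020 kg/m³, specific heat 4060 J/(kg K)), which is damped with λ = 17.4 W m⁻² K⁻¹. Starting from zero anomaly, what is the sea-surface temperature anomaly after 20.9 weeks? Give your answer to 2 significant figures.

Areal heat capacity C = ρ c_p D = 1020 × 4060 × 32.9 = 1.36×10^8 J/(m²·K).
τ = C / λ = 1.36×10^8 / 17.4 = 7.83×10^6 s.
Equilibrium anomaly ΔT_eq = F / λ = 28.7 / 17.4 = 1.65 K.
t = 20.9 weeks = 1.26×10^7 s, so t/τ = 1.61.
ΔT(t) = ΔT_eq (1 − e^(−t/τ)) = 1.65 × (1 − e^−1.61) = 1.32 K.

1.3 K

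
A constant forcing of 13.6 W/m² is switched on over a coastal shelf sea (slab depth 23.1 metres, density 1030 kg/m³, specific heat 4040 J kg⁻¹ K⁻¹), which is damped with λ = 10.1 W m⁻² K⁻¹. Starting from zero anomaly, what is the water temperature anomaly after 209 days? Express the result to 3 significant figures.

1.14 K

Areal heat capacity C = ρ c_p D = 1030 × 4040 × 23.1 = 9.61×10^7 J m⁻² K⁻¹.
τ = C / λ = 9.61×10^7 / 10.1 = 9.52×10^6 s.
Equilibrium anomaly ΔT_eq = F / λ = 13.6 / 10.1 = 1.35 K.
t = 209 days = 1.81×10^7 s, so t/τ = 1.90.
ΔT(t) = ΔT_eq (1 − e^(−t/τ)) = 1.35 × (1 − e^−1.90) = 1.14 K.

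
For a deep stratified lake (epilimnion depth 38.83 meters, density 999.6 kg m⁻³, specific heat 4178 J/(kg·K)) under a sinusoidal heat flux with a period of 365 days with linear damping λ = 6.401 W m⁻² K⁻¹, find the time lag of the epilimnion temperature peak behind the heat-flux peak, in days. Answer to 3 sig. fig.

79.9 days

Areal heat capacity C = ρ c_p D = 999.6 × 4178 × 38.83 = 1.62×10^8 J m⁻² K⁻¹.
ω = 2π / 3.15×10^7 s = 1.99×10^-7 s⁻¹.
Phase lag φ = arctan(Cω/λ) = arctan(32.3/6.401) = 1.38 rad.
Time lag = φ / ω = 1.38 / 1.99×10^-7 = 6.90×10^6 s = 79.9 days.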